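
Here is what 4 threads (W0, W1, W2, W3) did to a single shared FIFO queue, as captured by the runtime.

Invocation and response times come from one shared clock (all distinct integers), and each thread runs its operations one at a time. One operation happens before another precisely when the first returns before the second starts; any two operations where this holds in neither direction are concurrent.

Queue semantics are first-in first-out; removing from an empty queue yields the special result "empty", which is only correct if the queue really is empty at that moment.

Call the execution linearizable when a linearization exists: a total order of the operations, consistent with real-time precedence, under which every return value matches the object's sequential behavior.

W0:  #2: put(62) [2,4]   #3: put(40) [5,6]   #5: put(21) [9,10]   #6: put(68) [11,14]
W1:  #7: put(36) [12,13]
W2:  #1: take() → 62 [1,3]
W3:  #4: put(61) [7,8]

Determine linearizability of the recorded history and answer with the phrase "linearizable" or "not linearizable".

linearizable

one valid linearization: #2, #1, #3, #4, #5, #6, #7
1. #2 put(62), leaving queue <62>
2. #1 take() → 62, leaving queue <>
3. #3 put(40), leaving queue <40>
4. #4 put(61), leaving queue <40,61>
5. #5 put(21), leaving queue <40,61,21>
6. #6 put(68), leaving queue <40,61,21,68>
7. #7 put(36), leaving queue <40,61,21,68,36>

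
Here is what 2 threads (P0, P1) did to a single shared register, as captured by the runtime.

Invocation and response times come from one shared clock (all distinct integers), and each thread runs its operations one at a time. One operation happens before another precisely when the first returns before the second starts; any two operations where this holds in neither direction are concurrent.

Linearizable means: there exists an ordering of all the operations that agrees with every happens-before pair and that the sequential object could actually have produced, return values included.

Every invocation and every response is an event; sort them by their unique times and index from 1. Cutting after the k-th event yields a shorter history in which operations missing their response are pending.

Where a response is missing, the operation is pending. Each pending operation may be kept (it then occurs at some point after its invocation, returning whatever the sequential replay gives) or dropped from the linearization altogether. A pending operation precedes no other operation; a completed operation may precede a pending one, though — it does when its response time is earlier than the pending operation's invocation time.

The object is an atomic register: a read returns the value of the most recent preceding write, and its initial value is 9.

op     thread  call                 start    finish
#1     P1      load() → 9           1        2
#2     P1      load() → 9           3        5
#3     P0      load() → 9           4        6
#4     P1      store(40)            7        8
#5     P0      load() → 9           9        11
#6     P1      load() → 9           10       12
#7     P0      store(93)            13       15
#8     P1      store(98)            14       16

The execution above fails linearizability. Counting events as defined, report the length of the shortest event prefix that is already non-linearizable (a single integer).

11

events 1..10 are linearizable; a witness order is #1, #2, #3, #4:
1. #1 load() → 9, leaving value 9
2. #2 load() → 9, leaving value 9
3. #3 load() → 9, leaving value 9
4. #4 store(40), leaving value 40
once event 11 joins (#5's response, time 11), exhaustive search finds no witness
no completion choice of the 1 pending operation (#6) rescues it — every subset was tried
one such order, #1, #2, #3, #4, #5 (pending dropped), breaks at step 5 where #5 load() → 9 is illegal
one such order, #1, #3, #2, #4, #5 (pending dropped), breaks at step 5 where #5 load() → 9 is illegal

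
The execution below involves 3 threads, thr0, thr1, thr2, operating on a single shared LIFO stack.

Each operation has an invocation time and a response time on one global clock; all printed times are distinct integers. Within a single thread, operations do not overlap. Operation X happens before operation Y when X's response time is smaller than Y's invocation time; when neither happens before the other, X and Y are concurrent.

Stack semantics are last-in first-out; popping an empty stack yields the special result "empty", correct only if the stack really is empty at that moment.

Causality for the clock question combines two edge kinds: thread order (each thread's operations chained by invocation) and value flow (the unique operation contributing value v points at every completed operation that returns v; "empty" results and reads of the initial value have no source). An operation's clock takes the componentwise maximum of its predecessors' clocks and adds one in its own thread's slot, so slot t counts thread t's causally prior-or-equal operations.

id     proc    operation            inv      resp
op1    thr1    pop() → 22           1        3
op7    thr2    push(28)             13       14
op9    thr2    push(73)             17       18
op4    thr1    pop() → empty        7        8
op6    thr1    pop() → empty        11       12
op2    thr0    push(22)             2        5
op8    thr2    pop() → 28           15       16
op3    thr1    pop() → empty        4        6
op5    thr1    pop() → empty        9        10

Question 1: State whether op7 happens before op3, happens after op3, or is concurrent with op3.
op7 spans [13,14], op3 spans [4,6]
resp(op3)=6 < inv(op7)=13

after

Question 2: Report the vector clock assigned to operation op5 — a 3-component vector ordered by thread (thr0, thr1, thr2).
op7, invoked 13, has no incoming edges; only thr2's bump applies → (0, 0, 1)
op2, invoked 2, has no incoming edges; only thr0's bump applies → (1, 0, 0)
op8 (invocation 15): componentwise max over VC(op7)=(0, 0, 1), +1 at thr2, giving (0, 0, 2)
op1 (invocation 1): componentwise max over VC(op2)=(1, 0, 0), +1 at thr1, giving (1, 1, 0)
op9 (invocation 17): componentwise max over VC(op8)=(0, 0, 2), +1 at thr2, giving (0, 0, 3)
op3 (invocation 4): componentwise max over VC(op1)=(1, 1, 0), +1 at thr1, giving (1, 2, 0)
op4 (invocation 7): componentwise max over VC(op3)=(1, 2, 0), +1 at thr1, giving (1, 3, 0)
op5 (invocation 9): componentwise max over VC(op4)=(1, 3, 0), +1 at thr1, giving (1, 4, 0)
op6 (invocation 11): componentwise max over VC(op5)=(1, 4, 0), +1 at thr1, giving (1, 5, 0)
target: VC(op5) = (1, 4, 0)

(1, 4, 0)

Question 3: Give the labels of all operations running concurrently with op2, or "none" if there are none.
op2 spans [2,5]; an op avoiding the whole window 2..5 is ordered, any other is concurrent
op1 [1,3]: concurrent
op3 [4,6]: concurrent
op4 [7,8]: after
op5 [9,10]: after
op6 [11,12]: after
op7 [13,14]: after
op8 [15,16]: after
op9 [17,18]: after

op1, op3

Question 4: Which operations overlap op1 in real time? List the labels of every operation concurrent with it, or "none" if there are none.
concurrent with op1 ([1,3]): every op whose interval crosses 1..3
op2 [2,5]: concurrent
op3 [4,6]: after
op4 [7,8]: after
op5 [9,10]: after
op6 [11,12]: after
op7 [13,14]: after
op8 [15,16]: after
op9 [17,18]: after

op2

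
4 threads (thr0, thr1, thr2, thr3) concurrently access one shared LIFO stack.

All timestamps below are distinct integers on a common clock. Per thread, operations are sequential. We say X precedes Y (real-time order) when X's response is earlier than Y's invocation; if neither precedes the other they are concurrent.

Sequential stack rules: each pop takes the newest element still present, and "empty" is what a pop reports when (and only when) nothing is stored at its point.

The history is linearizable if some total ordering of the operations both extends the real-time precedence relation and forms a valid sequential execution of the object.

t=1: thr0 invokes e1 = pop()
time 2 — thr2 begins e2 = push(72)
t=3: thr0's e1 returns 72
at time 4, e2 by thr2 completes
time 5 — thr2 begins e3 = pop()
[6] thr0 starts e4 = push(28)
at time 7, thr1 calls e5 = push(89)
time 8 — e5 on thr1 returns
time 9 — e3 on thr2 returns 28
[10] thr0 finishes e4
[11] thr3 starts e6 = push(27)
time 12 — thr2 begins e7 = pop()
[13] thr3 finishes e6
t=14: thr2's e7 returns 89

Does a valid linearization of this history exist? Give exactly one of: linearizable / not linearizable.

linearizable

a witness: e2, e1, e4, e3, e5, e7, e6
step 1: e2 push(72) — stack <72>
step 2: e1 pop() → 72 — stack <>
step 3: e4 push(28) — stack <28>
step 4: e3 pop() → 28 — stack <>
step 5: e5 push(89) — stack <89>
step 6: e7 pop() → 89 — stack <>
step 7: e6 push(27) — stack <27>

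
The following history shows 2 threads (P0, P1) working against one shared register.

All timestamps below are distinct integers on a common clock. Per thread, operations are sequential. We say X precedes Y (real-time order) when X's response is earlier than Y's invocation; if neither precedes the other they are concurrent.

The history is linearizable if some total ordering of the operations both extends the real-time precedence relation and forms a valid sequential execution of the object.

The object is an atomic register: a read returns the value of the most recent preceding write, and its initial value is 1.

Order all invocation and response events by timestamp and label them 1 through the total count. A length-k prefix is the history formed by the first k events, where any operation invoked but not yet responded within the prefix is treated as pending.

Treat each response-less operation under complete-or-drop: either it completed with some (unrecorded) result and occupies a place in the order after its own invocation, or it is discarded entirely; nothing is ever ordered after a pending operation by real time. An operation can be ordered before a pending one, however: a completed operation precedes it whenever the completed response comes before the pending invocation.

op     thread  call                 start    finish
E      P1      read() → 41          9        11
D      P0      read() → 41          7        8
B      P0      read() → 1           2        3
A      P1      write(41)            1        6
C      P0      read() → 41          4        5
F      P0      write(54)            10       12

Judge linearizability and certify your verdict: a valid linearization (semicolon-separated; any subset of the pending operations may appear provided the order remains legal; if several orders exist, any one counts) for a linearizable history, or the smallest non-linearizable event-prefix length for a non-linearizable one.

linearizable — witness: B; A; C; D; E; F

1. B read() → 1, leaving value 1
2. A write(41), leaving value 41
3. C read() → 41, leaving value 41
4. D read() → 41, leaving value 41
5. E read() → 41, leaving value 41
6. F write(54), leaving value 54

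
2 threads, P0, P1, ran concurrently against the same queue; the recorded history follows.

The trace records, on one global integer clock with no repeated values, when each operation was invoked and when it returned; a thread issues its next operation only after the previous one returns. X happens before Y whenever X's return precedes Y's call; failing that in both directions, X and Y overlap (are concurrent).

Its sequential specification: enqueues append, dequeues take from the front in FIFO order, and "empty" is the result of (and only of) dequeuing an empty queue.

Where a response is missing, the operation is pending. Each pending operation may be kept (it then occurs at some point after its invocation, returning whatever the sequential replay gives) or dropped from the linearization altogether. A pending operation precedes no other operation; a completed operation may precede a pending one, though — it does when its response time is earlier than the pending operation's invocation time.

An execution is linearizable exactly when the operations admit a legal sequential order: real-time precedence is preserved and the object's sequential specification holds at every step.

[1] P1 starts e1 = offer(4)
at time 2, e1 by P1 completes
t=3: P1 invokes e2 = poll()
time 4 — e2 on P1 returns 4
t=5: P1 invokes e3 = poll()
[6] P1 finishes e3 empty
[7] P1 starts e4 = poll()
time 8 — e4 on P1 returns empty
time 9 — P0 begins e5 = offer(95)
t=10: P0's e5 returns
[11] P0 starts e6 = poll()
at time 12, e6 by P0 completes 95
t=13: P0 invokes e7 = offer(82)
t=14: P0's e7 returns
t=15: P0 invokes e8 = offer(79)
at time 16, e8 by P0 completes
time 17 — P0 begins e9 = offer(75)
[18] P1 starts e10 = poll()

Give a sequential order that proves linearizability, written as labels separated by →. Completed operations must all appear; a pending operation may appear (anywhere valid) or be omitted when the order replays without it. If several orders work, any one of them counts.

e1 → e2 → e3 → e4 → e5 → e6 → e7 → e8

1. e1 offer(4), leaving queue <4>
2. e2 poll() → 4, leaving queue <>
3. e3 poll() → empty, leaving queue <>
4. e4 poll() → empty, leaving queue <>
5. e5 offer(95), leaving queue <95>
6. e6 poll() → 95, leaving queue <>
7. e7 offer(82), leaving queue <82>
8. e8 offer(79), leaving queue <82,79>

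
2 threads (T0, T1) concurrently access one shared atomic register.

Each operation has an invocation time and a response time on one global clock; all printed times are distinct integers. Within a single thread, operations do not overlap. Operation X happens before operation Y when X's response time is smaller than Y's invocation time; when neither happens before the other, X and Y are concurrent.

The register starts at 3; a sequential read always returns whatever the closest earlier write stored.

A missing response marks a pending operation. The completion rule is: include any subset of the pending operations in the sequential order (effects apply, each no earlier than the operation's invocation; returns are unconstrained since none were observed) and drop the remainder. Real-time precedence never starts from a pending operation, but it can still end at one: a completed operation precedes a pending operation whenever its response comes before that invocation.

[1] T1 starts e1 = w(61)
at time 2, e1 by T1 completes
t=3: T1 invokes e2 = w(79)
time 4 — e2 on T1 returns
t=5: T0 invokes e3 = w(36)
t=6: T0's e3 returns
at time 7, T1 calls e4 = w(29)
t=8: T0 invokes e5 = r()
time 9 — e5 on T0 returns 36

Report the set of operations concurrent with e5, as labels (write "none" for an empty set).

e5 spans [8,9]; an op avoiding the whole window 8..9 is ordered, any other is concurrent
e1 [1,2]: before
e2 [3,4]: before
e3 [5,6]: before
e4 [7,…): concurrent

e4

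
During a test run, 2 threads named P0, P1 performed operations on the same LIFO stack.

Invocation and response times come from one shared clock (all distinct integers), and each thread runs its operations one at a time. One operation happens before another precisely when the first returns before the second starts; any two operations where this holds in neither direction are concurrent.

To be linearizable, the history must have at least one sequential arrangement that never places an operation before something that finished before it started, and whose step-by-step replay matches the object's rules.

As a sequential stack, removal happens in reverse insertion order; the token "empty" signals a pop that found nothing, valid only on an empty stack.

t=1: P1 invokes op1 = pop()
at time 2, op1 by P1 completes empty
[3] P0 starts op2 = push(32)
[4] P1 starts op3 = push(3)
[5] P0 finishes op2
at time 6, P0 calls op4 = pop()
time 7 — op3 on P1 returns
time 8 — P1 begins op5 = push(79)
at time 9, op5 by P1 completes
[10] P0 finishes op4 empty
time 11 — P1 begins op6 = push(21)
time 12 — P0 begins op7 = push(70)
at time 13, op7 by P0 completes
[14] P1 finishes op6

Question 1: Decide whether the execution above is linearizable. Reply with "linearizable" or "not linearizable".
events 1..9 are fine; event 10 — the response of op4 at time 10 — makes the prefix non-linearizable
the 5 completed operations admit 5 real-time orders; each fails the LIFO stack replay
e.g. op1, op2, op3, op4, op5: illegal at step 4, since op4 pop() → empty cannot apply there
e.g. op1, op2, op3, op5, op4: illegal at step 5, since op4 pop() → empty cannot apply there

not linearizable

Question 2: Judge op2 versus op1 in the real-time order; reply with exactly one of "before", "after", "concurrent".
op2 spans [3,5], op1 spans [1,2]
resp(op1)=2 < inv(op2)=3

after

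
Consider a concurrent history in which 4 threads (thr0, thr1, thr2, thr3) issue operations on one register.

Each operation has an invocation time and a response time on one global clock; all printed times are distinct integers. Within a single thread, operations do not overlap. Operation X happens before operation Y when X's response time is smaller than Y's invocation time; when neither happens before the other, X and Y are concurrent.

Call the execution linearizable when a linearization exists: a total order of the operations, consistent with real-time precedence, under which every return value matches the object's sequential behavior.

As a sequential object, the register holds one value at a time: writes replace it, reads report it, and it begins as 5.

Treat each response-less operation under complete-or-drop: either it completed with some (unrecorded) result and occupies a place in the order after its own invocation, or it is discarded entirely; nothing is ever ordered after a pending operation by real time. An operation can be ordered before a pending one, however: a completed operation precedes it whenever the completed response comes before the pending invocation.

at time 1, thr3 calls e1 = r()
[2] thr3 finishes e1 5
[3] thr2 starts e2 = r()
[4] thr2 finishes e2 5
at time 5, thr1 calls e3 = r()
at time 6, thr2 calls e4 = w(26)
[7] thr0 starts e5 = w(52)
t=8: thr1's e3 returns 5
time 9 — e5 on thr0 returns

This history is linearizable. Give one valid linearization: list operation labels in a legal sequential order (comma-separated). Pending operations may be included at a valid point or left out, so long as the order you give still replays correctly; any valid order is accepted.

e1, e2, e3, e4, e5

after step 1 (e1 r() → 5): value 5
after step 2 (e2 r() → 5): value 5
after step 3 (e3 r() → 5): value 5
after step 4 (e4 w(26) (pending, included)): value 26
after step 5 (e5 w(52)): value 52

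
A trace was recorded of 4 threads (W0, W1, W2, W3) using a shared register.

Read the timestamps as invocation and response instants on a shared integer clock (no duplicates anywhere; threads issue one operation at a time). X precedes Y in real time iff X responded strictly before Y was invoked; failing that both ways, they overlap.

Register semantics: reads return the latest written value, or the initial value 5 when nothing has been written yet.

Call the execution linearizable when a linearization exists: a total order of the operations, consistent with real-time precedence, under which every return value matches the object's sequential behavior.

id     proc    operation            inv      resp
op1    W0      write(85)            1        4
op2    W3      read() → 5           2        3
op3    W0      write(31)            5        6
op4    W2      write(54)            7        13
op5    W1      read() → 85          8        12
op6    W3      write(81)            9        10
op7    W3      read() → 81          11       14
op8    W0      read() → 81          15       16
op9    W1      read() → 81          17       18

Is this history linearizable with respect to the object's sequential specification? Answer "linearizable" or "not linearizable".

cut after 11 events: linearizable; cut after 12 events (op5 responds, time 12): not linearizable
5 completed operations, 4 real-time-consistent orders — every register replay fails
completion choices over the 2 pending operations (op4, op7) were checked; none helps
sample order op1, op2, op3, op5, op6 (pending dropped) stalls at step 2 — op2 read() → 5 has no legal effect
sample order op1, op2, op3, op6, op5 (pending dropped) stalls at step 2 — op2 read() → 5 has no legal effect

not linearizable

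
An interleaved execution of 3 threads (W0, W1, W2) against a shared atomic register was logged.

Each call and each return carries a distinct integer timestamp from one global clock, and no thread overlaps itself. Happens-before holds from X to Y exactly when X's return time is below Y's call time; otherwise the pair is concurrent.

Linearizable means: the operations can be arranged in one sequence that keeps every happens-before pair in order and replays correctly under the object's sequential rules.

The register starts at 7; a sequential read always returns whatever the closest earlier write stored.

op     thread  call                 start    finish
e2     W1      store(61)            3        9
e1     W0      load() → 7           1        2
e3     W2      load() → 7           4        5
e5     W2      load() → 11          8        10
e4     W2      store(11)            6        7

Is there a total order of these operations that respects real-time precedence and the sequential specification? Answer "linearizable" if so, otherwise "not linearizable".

a witness: e1, e3, e2, e4, e5
step 1: e1 load() → 7 — value 7
step 2: e3 load() → 7 — value 7
step 3: e2 store(61) — value 61
step 4: e4 store(11) — value 11
step 5: e5 load() → 11 — value 11

linearizable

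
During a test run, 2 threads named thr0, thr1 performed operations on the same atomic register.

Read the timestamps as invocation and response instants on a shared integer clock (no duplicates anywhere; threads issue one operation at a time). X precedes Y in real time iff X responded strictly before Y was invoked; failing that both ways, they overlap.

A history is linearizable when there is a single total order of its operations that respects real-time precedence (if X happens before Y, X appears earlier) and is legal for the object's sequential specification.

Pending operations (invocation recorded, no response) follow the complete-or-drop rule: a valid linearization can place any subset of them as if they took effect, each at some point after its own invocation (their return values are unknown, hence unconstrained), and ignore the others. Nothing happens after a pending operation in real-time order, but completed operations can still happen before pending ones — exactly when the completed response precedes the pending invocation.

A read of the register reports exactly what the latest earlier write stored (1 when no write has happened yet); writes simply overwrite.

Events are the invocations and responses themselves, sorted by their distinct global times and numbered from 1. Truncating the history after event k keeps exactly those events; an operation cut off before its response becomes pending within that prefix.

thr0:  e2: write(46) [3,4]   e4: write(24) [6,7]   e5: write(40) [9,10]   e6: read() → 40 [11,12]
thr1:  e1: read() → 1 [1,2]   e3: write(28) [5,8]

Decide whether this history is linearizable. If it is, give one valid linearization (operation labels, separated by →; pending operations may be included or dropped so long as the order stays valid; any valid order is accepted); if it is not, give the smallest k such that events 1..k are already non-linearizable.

linearizable — witness: e1 → e2 → e3 → e4 → e5 → e6

1. e1 read() → 1, leaving value 1
2. e2 write(46), leaving value 46
3. e3 write(28), leaving value 28
4. e4 write(24), leaving value 24
5. e5 write(40), leaving value 40
6. e6 read() → 40, leaving value 40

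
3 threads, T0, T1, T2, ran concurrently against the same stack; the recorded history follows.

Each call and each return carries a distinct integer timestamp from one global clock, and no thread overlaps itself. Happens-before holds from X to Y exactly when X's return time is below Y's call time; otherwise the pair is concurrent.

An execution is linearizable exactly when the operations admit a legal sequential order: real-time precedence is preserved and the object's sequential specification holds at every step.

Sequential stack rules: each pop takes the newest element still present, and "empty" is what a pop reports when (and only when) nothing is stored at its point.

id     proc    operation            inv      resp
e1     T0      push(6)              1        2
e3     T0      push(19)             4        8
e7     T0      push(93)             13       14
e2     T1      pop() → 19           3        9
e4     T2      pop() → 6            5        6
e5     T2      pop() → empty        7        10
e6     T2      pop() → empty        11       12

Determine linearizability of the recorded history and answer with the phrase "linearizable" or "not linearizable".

a witness: e1, e3, e2, e4, e5, e6, e7
after step 1 (e1 push(6)): stack <6>
after step 2 (e3 push(19)): stack <6,19>
after step 3 (e2 pop() → 19): stack <6>
after step 4 (e4 pop() → 6): stack <>
after step 5 (e5 pop() → empty): stack <>
after step 6 (e6 pop() → empty): stack <>
after step 7 (e7 push(93)): stack <93>

linearizable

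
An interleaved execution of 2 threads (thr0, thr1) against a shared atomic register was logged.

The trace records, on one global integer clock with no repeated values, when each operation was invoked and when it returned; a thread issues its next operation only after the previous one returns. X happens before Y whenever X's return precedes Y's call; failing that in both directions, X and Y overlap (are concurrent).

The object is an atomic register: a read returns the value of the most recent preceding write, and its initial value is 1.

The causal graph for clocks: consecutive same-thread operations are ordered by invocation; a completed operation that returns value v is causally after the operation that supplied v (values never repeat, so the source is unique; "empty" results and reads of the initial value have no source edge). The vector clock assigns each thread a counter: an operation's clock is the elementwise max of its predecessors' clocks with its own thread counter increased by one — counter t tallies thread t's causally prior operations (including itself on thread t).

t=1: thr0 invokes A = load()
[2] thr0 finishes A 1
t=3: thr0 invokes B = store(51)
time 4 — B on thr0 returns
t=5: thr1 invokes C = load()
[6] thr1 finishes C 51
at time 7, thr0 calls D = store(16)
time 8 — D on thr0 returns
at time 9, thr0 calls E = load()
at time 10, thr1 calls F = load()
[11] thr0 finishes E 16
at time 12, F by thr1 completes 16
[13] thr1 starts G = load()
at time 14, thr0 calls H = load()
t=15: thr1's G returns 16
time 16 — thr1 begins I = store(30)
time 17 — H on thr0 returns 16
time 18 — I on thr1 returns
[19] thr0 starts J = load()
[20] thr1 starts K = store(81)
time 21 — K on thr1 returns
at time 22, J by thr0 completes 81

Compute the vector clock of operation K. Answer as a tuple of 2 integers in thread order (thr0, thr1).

(3, 5)

no predecessors for A (invoked 1): thr0 increments from zero → (1, 0)
VC(B, invoked at 3): max of VC(A)=(1, 0), then +1 on thread thr0 → (2, 0)
VC(C, invoked at 5): max of VC(B)=(2, 0), then +1 on thread thr1 → (2, 1)
VC(D, invoked at 7): max of VC(B)=(2, 0), then +1 on thread thr0 → (3, 0)
VC(E, invoked at 9): max of VC(D)=(3, 0), then +1 on thread thr0 → (4, 0)
VC(F, invoked at 10): max of VC(C)=(2, 1), VC(D)=(3, 0), then +1 on thread thr1 → (3, 2)
VC(H, invoked at 14): max of VC(D)=(3, 0), VC(E)=(4, 0), then +1 on thread thr0 → (5, 0)
VC(G, invoked at 13): max of VC(D)=(3, 0), VC(F)=(3, 2), then +1 on thread thr1 → (3, 3)
VC(I, invoked at 16): max of VC(G)=(3, 3), then +1 on thread thr1 → (3, 4)
VC(K, invoked at 20): max of VC(I)=(3, 4), then +1 on thread thr1 → (3, 5)
VC(J, invoked at 19): max of VC(H)=(5, 0), VC(K)=(3, 5), then +1 on thread thr0 → (6, 5)
target: VC(K) = (3, 5)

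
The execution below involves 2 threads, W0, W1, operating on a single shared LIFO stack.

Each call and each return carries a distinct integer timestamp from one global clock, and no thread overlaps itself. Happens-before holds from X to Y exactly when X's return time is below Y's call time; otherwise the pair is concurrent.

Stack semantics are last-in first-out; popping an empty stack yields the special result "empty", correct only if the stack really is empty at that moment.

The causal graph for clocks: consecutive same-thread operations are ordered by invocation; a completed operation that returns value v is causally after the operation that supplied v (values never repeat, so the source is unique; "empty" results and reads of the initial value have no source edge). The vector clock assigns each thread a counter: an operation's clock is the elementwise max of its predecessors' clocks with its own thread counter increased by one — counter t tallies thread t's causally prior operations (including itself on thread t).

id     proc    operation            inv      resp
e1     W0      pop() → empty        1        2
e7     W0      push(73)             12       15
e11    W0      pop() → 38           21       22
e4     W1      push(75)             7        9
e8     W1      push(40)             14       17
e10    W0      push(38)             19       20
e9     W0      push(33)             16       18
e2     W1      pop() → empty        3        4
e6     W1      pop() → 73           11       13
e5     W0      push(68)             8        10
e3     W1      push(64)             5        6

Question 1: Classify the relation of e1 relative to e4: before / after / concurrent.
Answer: before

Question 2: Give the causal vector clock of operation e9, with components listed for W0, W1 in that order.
Answer: (4, 0)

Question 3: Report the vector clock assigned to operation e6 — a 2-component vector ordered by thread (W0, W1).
Answer: (3, 4)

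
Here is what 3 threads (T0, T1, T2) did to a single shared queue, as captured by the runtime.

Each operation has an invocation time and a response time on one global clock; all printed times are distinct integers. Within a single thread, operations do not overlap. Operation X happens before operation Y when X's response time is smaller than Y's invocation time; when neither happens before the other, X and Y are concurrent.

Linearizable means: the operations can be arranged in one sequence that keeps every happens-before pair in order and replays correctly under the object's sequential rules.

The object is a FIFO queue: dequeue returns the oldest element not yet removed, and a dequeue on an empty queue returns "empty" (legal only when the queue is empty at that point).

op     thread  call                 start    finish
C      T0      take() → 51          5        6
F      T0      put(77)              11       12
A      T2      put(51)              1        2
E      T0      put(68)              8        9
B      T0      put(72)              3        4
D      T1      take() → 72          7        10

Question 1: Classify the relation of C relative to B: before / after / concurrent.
C spans [5,6], B spans [3,4]
resp(B)=4 < inv(C)=5

after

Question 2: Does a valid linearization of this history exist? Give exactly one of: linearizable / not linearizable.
a witness: A, B, C, D, E, F
after step 1 (A put(51)): queue <51>
after step 2 (B put(72)): queue <51,72>
after step 3 (C take() → 51): queue <72>
after step 4 (D take() → 72): queue <>
after step 5 (E put(68)): queue <68>
after step 6 (F put(77)): queue <68,77>

linearizable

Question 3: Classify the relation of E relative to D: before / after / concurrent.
E spans [8,9], D spans [7,10]
the intervals overlap in both directions

concurrent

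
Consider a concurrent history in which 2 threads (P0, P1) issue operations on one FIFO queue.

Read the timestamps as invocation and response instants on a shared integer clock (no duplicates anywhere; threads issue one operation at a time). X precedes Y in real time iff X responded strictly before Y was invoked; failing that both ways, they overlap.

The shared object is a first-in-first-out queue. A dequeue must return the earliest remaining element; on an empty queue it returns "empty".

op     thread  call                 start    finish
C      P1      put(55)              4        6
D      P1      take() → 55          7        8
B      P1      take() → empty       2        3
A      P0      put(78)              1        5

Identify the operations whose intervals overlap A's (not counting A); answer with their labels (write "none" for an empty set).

A spans [1,5]; an op avoiding the whole window 1..5 is ordered, any other is concurrent
B [2,3]: concurrent
C [4,6]: concurrent
D [7,8]: after

B, C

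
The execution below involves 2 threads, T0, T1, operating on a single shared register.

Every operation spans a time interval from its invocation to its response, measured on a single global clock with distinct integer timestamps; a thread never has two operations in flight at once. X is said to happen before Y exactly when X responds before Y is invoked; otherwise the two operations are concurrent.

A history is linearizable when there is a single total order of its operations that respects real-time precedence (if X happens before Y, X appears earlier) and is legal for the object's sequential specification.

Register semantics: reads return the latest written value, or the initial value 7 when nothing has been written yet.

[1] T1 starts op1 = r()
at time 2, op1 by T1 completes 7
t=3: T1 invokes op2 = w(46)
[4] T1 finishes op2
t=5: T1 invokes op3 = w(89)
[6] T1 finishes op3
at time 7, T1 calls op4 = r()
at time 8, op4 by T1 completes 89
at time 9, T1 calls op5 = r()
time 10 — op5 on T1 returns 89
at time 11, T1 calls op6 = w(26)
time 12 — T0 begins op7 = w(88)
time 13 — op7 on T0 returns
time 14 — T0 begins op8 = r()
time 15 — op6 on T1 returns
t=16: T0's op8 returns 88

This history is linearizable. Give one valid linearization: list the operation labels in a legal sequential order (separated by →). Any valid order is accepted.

after step 1 (op1 r() → 7): value 7
after step 2 (op2 w(46)): value 46
after step 3 (op3 w(89)): value 89
after step 4 (op4 r() → 89): value 89
after step 5 (op5 r() → 89): value 89
after step 6 (op6 w(26)): value 26
after step 7 (op7 w(88)): value 88
after step 8 (op8 r() → 88): value 88

op1 → op2 → op3 → op4 → op5 → op6 → op7 → op8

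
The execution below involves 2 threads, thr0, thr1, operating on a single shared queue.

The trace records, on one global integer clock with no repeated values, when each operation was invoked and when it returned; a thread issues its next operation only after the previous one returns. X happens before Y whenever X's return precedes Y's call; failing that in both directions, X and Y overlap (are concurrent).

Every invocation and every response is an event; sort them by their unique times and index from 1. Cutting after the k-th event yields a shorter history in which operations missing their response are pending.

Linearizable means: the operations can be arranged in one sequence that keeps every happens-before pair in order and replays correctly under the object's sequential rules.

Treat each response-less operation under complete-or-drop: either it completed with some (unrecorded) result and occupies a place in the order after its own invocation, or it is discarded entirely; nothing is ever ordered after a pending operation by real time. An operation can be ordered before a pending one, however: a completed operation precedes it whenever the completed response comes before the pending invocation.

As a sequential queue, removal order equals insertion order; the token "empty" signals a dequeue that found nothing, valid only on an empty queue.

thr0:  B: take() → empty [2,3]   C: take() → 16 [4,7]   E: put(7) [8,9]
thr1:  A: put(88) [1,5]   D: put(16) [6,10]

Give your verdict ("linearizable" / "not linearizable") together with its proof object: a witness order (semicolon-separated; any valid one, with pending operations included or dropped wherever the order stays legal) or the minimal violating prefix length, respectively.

events 1..6 are fine; event 7 — the response of C at time 7 — makes the prefix non-linearizable
3 orders of the 3 completed queue ops respect real time; none is legal
no escape via the 1 pending operation (D): every completion choice fails
e.g. A, B, C (pending dropped): illegal at step 2, since B take() → empty cannot apply there
e.g. B, A, C (pending dropped): illegal at step 3, since C take() → 16 cannot apply there

not linearizable — minimal violating prefix: 7 events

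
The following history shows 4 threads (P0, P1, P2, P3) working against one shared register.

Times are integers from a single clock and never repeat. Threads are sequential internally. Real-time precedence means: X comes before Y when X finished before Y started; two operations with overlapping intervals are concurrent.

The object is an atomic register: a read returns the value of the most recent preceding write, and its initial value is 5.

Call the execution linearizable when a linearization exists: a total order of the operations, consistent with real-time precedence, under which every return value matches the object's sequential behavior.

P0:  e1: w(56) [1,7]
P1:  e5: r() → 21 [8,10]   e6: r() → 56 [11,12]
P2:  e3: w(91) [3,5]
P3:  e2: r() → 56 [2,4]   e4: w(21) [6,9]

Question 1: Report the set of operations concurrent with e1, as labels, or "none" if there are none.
e1 spans [1,7]; an op avoiding the whole window 1..7 is ordered, any other is concurrent
e2 [2,4]: concurrent
e3 [3,5]: concurrent
e4 [6,9]: concurrent
e5 [8,10]: after
e6 [11,12]: after

e2, e3, e4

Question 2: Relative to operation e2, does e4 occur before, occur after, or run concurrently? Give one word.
e4 spans [6,9], e2 spans [2,4]
resp(e2)=4 < inv(e4)=6

after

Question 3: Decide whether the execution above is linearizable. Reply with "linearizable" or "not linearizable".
prefix check: 1..11 passes, 1..12 fails once e6's time-12 response joins
checked exhaustively: 14 real-time-consistent orders of 6 completed operations, zero legal register replays
sample order e1, e2, e3, e4, e5, e6 stalls at step 6 — e6 r() → 56 has no legal effect
sample order e1, e2, e3, e5, e4, e6 stalls at step 4 — e5 r() → 21 has no legal effect

not linearizable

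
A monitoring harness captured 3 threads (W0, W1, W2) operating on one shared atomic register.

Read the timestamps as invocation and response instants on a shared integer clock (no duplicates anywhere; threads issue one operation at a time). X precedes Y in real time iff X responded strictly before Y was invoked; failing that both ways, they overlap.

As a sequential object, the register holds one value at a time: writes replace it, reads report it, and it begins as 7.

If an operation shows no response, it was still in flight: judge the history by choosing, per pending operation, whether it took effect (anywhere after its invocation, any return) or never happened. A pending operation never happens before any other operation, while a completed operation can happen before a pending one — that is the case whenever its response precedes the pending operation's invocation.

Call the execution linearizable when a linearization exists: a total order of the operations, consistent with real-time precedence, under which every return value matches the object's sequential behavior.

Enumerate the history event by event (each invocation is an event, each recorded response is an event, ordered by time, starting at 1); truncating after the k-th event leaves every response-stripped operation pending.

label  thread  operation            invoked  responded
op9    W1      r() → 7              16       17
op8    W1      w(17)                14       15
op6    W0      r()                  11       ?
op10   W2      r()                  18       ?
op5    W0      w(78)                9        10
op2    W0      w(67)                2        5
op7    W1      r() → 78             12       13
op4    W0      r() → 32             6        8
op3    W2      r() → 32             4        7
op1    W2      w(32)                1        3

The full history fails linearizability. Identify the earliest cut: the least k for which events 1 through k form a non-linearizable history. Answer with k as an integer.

events 1..16 are still linearizable — one witness is op2, op1, op3, op4, op5, op6, op7, op8:
step 1: op2 w(67) — value 67
step 2: op1 w(32) — value 32
step 3: op3 r() → 32 — value 32
step 4: op4 r() → 32 — value 32
step 5: op5 w(78) — value 78
step 6: op6 r() (pending, included) — value 78
step 7: op7 r() → 78 — value 78
step 8: op8 w(17) — value 17
with event 17 included (op9 responding at time 17), all real-time-consistent orders fail
no completion choice of the 1 pending operation (op6) rescues it — every subset was tried
e.g. op1, op2, op3, op4, op5, op7, op8, op9 (pending dropped): illegal at step 3, since op3 r() → 32 cannot apply there
e.g. op1, op2, op4, op3, op5, op7, op8, op9 (pending dropped): illegal at step 3, since op4 r() → 32 cannot apply there

17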